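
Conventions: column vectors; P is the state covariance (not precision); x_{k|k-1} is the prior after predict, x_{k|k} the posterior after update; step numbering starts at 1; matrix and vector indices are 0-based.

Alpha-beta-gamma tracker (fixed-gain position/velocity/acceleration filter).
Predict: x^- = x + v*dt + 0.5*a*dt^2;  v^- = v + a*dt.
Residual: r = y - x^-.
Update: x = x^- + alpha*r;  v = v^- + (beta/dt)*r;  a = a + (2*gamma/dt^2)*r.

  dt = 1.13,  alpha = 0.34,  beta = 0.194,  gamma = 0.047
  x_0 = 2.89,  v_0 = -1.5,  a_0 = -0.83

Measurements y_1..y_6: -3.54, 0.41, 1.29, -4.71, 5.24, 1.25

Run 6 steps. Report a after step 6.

step 1: x_pred=0.6651  r=-4.2051  x^+=-0.7646  v^+=-3.1598  a^+=-1.1396
step 2: x_pred=-5.0628  r=5.4728  x^+=-3.2021  v^+=-3.5080  a^+=-0.7367
step 3: x_pred=-7.6364  r=8.9264  x^+=-4.6014  v^+=-2.8079  a^+=-0.0796
step 4: x_pred=-7.8251  r=3.1151  x^+=-6.7660  v^+=-2.3630  a^+=0.1498
step 5: x_pred=-9.3406  r=14.5806  x^+=-4.3832  v^+=0.3095  a^+=1.2231
step 6: x_pred=-3.2526  r=4.5026  x^+=-1.7217  v^+=2.4646  a^+=1.5546

a_post = 1.5546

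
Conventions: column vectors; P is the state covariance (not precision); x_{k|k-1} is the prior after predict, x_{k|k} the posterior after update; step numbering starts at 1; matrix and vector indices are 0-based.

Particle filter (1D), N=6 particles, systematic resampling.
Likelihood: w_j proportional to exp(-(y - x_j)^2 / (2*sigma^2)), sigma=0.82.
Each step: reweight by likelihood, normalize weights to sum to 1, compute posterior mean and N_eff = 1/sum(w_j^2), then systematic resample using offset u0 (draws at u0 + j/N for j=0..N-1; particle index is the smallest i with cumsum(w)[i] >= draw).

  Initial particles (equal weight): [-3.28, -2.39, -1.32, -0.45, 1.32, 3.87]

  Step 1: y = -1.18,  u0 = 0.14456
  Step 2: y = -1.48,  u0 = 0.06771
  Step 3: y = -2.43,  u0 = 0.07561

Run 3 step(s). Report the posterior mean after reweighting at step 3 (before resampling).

post_mean = -1.7050

step 1: w=[0.0184, 0.1648, 0.4826, 0.3295, 0.0047, 0.0000]  mean=-1.2335  Neff=2.7104  idx=[1, 2, 2, 2, 3, 3]
step 2: w=[0.1230, 0.2234, 0.2234, 0.2234, 0.1034, 0.1034]  mean=-1.2716  Neff=5.3701  idx=[0, 1, 2, 2, 3, 5]
step 3: w=[0.3765, 0.1508, 0.1508, 0.1508, 0.1508, 0.0204]  mean=-1.7050  Neff=4.2904  idx=[0, 0, 1, 2, 3, 4]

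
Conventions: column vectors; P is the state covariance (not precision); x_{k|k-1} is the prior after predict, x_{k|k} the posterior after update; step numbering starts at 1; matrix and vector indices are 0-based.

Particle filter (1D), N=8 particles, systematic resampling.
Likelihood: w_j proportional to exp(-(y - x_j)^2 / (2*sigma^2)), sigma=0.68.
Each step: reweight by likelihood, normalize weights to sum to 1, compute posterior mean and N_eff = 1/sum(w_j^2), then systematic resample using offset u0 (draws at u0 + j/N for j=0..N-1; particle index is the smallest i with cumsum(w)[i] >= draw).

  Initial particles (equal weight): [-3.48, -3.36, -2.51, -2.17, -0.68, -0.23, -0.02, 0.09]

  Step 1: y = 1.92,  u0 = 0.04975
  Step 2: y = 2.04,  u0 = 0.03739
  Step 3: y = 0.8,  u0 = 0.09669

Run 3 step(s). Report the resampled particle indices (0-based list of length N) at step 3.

resampled_idx = [1, 2, 3, 4, 5, 5, 6, 7]

step 1: w=[0.0000, 0.0000, 0.0000, 0.0000, 0.0131, 0.1317, 0.3333, 0.5219]  mean=0.0011  Neff=2.4935  idx=[5, 6, 6, 6, 7, 7, 7, 7]
step 2: w=[0.0381, 0.1018, 0.1018, 0.1018, 0.1641, 0.1641, 0.1641, 0.1641]  mean=0.0442  Neff=7.1290  idx=[0, 2, 3, 4, 5, 5, 6, 7]
step 3: w=[0.0759, 0.1155, 0.1155, 0.1386, 0.1386, 0.1386, 0.1386, 0.1386]  mean=0.0403  Neff=7.7813  idx=[1, 2, 3, 4, 5, 5, 6, 7]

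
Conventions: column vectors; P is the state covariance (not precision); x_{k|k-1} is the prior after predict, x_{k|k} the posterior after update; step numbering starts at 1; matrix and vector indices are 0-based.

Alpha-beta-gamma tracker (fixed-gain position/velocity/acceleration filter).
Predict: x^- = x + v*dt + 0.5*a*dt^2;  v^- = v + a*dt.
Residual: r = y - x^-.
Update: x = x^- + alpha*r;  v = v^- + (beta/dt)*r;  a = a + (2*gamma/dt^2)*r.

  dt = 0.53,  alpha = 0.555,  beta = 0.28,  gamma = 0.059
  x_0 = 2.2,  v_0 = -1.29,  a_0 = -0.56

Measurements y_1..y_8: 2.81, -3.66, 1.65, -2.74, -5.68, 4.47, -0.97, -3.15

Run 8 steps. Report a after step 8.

step 1: x_pred=1.4376  r=1.3724  x^+=2.1993  v^+=-0.8618  a^+=0.0165
step 2: x_pred=1.7449  r=-5.4049  x^+=-1.2548  v^+=-3.7084  a^+=-2.2540
step 3: x_pred=-3.5369  r=5.1869  x^+=-0.6582  v^+=-2.1628  a^+=-0.0751
step 4: x_pred=-1.8150  r=-0.9250  x^+=-2.3284  v^+=-2.6913  a^+=-0.4637
step 5: x_pred=-3.8199  r=-1.8601  x^+=-4.8522  v^+=-3.9197  a^+=-1.2451
step 6: x_pred=-7.1046  r=11.5746  x^+=-0.6807  v^+=1.5353  a^+=3.6172
step 7: x_pred=0.6410  r=-1.6110  x^+=-0.2531  v^+=2.6012  a^+=2.9404
step 8: x_pred=1.5386  r=-4.6886  x^+=-1.0636  v^+=1.6827  a^+=0.9709

a_post = 0.9709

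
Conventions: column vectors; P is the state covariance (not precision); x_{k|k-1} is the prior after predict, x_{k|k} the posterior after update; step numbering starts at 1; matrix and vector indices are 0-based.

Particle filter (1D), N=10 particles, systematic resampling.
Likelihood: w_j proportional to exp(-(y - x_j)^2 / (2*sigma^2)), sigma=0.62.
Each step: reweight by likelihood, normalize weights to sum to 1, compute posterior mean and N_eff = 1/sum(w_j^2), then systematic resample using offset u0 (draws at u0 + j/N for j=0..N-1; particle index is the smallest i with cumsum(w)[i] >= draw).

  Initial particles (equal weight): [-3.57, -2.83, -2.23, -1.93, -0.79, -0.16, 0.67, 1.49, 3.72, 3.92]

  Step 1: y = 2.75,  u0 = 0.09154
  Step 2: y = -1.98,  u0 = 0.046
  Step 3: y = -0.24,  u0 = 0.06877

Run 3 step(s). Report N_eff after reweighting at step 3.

step 1: w=[0.0000, 0.0000, 0.0000, 0.0000, 0.0000, 0.0000, 0.0061, 0.2138, 0.4959, 0.2842]  mean=3.2814  Neff=2.6851  idx=[7, 7, 8, 8, 8, 8, 8, 9, 9, 9]
step 2: w=[0.5000, 0.5000, 0.0000, 0.0000, 0.0000, 0.0000, 0.0000, 0.0000, 0.0000, 0.0000]  mean=1.4900  Neff=2.0000  idx=[0, 0, 0, 0, 0, 1, 1, 1, 1, 1]
step 3: w=[0.1000, 0.1000, 0.1000, 0.1000, 0.1000, 0.1000, 0.1000, 0.1000, 0.1000, 0.1000]  mean=1.4900  Neff=10.0000  idx=[0, 1, 2, 3, 4, 5, 6, 7, 8, 9]

N_eff = 10.0000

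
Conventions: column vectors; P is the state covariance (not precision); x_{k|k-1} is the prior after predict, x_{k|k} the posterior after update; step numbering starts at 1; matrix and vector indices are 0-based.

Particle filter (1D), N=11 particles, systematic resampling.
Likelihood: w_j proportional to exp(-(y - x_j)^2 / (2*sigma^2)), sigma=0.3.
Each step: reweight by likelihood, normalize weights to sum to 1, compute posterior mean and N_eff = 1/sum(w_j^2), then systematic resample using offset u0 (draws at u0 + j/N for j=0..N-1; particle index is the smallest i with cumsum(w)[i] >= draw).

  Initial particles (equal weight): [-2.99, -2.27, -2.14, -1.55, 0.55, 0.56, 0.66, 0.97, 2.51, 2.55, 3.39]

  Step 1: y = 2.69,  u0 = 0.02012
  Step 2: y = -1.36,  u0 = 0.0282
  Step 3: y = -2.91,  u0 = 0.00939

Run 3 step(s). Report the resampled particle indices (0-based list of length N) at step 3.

resampled_idx = [0, 0, 1, 2, 3, 4, 5, 5, 6, 7, 8]

step 1: w=[0.0000, 0.0000, 0.0000, 0.0000, 0.0000, 0.0000, 0.0000, 0.0000, 0.4646, 0.4988, 0.0366]  mean=2.5621  Neff=2.1458  idx=[8, 8, 8, 8, 8, 9, 9, 9, 9, 9, 9]
step 2: w=[0.1649, 0.1649, 0.1649, 0.1649, 0.1649, 0.0293, 0.0293, 0.0293, 0.0293, 0.0293, 0.0293]  mean=2.5170  Neff=7.0886  idx=[0, 0, 1, 1, 2, 2, 3, 4, 4, 5, 8]
step 3: w=[0.1090, 0.1090, 0.1090, 0.1090, 0.1090, 0.1090, 0.1090, 0.1090, 0.1090, 0.0097, 0.0097]  mean=2.5108  Neff=9.3435  idx=[0, 0, 1, 2, 3, 4, 5, 5, 6, 7, 8]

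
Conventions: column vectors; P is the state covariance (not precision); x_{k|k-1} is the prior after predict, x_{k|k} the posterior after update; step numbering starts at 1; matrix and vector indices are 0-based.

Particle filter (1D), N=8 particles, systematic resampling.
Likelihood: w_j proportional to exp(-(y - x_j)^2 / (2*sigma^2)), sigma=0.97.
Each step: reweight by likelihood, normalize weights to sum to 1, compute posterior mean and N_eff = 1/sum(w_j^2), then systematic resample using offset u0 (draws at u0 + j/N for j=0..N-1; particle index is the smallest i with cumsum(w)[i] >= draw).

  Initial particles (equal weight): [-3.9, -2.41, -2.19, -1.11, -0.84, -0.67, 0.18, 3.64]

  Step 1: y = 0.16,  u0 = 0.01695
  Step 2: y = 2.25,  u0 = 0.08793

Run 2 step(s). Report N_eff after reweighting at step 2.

step 1: w=[0.0001, 0.0107, 0.0190, 0.1521, 0.2107, 0.2485, 0.3583, 0.0006]  mean=-0.5135  Neff=3.8737  idx=[2, 3, 4, 4, 5, 6, 6, 6]
step 2: w=[0.0001, 0.0074, 0.0188, 0.0188, 0.0323, 0.3076, 0.3076, 0.3076]  mean=0.1045  Neff=3.5017  idx=[5, 5, 5, 6, 6, 7, 7, 7]

N_eff = 3.5017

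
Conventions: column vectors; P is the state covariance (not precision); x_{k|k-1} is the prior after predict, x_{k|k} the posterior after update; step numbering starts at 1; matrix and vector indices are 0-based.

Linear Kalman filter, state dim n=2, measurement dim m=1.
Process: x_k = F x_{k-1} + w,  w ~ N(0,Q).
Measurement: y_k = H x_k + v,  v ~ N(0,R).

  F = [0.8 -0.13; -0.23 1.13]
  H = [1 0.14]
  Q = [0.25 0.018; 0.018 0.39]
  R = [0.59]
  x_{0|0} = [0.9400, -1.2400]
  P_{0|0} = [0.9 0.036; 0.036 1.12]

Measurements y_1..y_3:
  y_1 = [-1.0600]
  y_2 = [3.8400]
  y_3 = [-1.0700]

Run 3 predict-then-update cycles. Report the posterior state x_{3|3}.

step 1: x^-=[0.9132, -1.6174]  P^-=[0.8374 -0.2785; -0.2785 1.8490]  S=[1.3857]  K=[0.5762; -0.0142]  nu=[-1.7468]  x^+=[-0.0933, -1.5926]  P^+=[0.3774 -0.2672; -0.2672 1.8487]
step 2: x^-=[0.1324, -1.7782]  P^-=[0.5783 -0.5725; -0.5725 2.9095]  S=[1.0650]  K=[0.4678; -0.1551]  nu=[3.9565]  x^+=[1.9831, -2.3920]  P^+=[0.3453 -0.4953; -0.4953 2.8839]
step 3: x^-=[1.8974, -3.1590]  P^-=[0.6228 -0.9317; -0.9317 4.3481]  S=[1.0371]  K=[0.4747; -0.3114]  nu=[-2.5252]  x^+=[0.6987, -2.3727]  P^+=[0.3890 -0.7784; -0.7784 4.2476]

x_post = [0.6987, -2.3727]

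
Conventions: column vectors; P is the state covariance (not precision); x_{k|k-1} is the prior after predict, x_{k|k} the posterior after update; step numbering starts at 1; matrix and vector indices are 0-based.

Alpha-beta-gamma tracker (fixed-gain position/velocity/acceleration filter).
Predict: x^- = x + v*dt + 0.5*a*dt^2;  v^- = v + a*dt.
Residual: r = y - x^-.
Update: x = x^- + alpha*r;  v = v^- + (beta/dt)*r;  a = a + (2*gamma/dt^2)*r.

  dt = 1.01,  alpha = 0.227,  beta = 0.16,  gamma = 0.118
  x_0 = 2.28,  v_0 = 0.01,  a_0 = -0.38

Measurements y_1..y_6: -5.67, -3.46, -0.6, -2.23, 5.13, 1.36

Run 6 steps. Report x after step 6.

x_post = -4.5556

step 1: x_pred=2.0963  r=-7.7663  x^+=0.3333  v^+=-1.6041  a^+=-2.1767
step 2: x_pred=-2.3970  r=-1.0630  x^+=-2.6383  v^+=-3.9710  a^+=-2.4226
step 3: x_pred=-7.8847  r=7.2847  x^+=-6.2311  v^+=-5.2638  a^+=-0.7373
step 4: x_pred=-11.9236  r=9.6936  x^+=-9.7232  v^+=-4.4729  a^+=1.5053
step 5: x_pred=-13.4730  r=18.6030  x^+=-9.2502  v^+=-0.0056  a^+=5.8091
step 6: x_pred=-6.2928  r=7.6528  x^+=-4.5556  v^+=7.0740  a^+=7.5796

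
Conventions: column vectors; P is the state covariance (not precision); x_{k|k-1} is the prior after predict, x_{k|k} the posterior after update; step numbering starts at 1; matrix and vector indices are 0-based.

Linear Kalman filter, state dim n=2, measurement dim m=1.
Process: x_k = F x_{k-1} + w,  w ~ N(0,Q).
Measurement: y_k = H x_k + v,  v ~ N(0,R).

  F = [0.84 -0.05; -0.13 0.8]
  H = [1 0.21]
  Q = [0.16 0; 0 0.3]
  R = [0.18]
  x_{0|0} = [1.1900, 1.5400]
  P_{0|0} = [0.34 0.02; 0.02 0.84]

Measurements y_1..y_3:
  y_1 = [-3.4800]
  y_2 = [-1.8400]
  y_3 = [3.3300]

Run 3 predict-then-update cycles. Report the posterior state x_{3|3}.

step 1: x^-=[0.9226, 1.0773]  P^-=[0.4003 -0.0572; -0.0572 0.8392]  S=[0.5933]  K=[0.6545; 0.2007]  nu=[-4.6288]  x^+=[-2.1069, 0.1484]  P^+=[0.1462 -0.1351; -0.1351 0.8153]
step 2: x^-=[-1.7772, 0.3926]  P^-=[0.2765 -0.1402; -0.1402 0.8524]  S=[0.4352]  K=[0.5677; 0.0891]  nu=[-0.1452]  x^+=[-1.8597, 0.3797]  P^+=[0.1363 -0.1622; -0.1622 0.8489]
step 3: x^-=[-1.5811, 0.5455]  P^-=[0.2719 -0.1589; -0.1589 0.8793]  S=[0.4239]  K=[0.5626; 0.0607]  nu=[4.7965]  x^+=[1.1177, 0.8368]  P^+=[0.1377 -0.1734; -0.1734 0.8778]

x_post = [1.1177, 0.8368]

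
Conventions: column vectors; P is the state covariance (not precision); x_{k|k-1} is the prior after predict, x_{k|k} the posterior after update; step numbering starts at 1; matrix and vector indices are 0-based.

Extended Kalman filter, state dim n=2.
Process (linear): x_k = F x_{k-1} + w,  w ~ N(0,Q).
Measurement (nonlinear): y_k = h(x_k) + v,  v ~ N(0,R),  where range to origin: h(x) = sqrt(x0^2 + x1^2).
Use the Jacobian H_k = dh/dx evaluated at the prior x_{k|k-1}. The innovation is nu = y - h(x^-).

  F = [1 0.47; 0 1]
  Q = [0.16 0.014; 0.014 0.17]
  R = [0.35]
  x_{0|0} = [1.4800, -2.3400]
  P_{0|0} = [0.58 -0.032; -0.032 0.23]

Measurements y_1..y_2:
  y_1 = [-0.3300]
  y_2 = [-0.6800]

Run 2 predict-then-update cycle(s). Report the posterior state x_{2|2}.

step 1: x^-=[0.3802, -2.3400]  P^-=[0.7607 0.0901; 0.0901 0.4000]  H_jac=[0.1604 -0.9871]  S=[0.7308]  K=[0.0453; -0.5205]  nu=[-2.7007]  x^+=[0.2580, -0.9342]  P^+=[0.7592 0.1073; 0.1073 0.2020]
step 2: x^-=[-0.1811, -0.9342]  P^-=[1.0647 0.2163; 0.2163 0.3720]  H_jac=[-0.1903 -0.9817]  S=[0.8279]  K=[-0.5012; -0.4908]  nu=[-1.6316]  x^+=[0.6366, -0.1334]  P^+=[0.8568 0.0126; 0.0126 0.1725]

x_post = [0.6366, -0.1334]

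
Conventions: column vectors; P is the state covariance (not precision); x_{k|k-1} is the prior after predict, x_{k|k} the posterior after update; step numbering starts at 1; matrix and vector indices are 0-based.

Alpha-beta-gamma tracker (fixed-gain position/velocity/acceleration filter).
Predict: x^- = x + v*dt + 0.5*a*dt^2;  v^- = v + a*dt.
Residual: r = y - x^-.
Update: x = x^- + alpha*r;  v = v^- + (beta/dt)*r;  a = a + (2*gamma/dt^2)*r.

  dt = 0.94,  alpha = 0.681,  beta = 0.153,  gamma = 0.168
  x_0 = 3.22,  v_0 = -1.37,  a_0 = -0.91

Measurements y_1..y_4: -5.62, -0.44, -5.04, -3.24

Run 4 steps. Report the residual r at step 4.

resid = 7.9443

step 1: x_pred=1.5302  r=-7.1502  x^+=-3.3391  v^+=-3.3892  a^+=-3.6289
step 2: x_pred=-8.1282  r=7.6882  x^+=-2.8925  v^+=-5.5490  a^+=-0.7054
step 3: x_pred=-8.4203  r=3.3803  x^+=-6.1183  v^+=-5.6619  a^+=0.5800
step 4: x_pred=-11.1843  r=7.9443  x^+=-5.7742  v^+=-3.8237  a^+=3.6009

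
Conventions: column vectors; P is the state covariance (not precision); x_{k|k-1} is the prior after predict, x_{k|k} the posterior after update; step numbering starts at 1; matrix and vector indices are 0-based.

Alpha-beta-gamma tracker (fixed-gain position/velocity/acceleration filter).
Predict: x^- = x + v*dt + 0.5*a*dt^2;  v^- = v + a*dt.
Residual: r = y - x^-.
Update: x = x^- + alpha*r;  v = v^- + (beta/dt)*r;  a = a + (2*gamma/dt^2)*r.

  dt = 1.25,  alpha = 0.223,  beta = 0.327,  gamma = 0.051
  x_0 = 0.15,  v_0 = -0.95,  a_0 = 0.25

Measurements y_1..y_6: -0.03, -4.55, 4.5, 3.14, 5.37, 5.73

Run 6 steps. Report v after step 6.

step 1: x_pred=-0.8422  r=0.8122  x^+=-0.6611  v^+=-0.4250  a^+=0.3030
step 2: x_pred=-0.9556  r=-3.5944  x^+=-1.7572  v^+=-0.9865  a^+=0.0684
step 3: x_pred=-2.9369  r=7.4369  x^+=-1.2785  v^+=1.0444  a^+=0.5539
step 4: x_pred=0.4597  r=2.6803  x^+=1.0574  v^+=2.4379  a^+=0.7288
step 5: x_pred=4.6742  r=0.6958  x^+=4.8294  v^+=3.5310  a^+=0.7742
step 6: x_pred=9.8480  r=-4.1180  x^+=8.9297  v^+=3.4215  a^+=0.5054

v_post = 3.4215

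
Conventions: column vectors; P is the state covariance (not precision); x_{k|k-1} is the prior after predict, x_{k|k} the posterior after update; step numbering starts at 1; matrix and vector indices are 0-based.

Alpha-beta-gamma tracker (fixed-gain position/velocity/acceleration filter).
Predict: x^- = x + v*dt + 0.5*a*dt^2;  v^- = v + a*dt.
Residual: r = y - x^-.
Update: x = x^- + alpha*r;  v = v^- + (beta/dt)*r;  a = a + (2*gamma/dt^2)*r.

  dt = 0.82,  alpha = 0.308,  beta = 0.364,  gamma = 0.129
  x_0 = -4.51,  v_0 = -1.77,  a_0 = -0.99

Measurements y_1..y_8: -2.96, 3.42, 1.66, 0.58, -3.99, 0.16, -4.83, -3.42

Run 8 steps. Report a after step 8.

a_post = -2.9877

step 1: x_pred=-6.2942  r=3.3342  x^+=-5.2673  v^+=-1.1017  a^+=0.2893
step 2: x_pred=-6.0734  r=9.4934  x^+=-3.1495  v^+=3.3497  a^+=3.9320
step 3: x_pred=0.9192  r=0.7408  x^+=1.1474  v^+=6.9027  a^+=4.2162
step 4: x_pred=8.2251  r=-7.6451  x^+=5.8704  v^+=6.9663  a^+=1.2828
step 5: x_pred=12.0141  r=-16.0041  x^+=7.0848  v^+=0.9140  a^+=-4.8580
step 6: x_pred=6.2010  r=-6.0410  x^+=4.3404  v^+=-5.7512  a^+=-7.1759
step 7: x_pred=-2.7882  r=-2.0418  x^+=-3.4171  v^+=-12.5419  a^+=-7.9594
step 8: x_pred=-16.3773  r=12.9573  x^+=-12.3865  v^+=-13.3168  a^+=-2.9877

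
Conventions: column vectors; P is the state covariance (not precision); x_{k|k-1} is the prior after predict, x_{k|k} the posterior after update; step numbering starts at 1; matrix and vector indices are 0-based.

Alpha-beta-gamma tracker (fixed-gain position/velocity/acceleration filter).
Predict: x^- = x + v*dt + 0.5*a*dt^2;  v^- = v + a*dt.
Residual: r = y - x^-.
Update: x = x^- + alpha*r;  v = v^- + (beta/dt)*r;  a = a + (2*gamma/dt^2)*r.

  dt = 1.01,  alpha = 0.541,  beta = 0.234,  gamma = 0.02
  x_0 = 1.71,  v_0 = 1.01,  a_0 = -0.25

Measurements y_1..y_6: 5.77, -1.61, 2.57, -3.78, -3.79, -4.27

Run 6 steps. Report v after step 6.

v_post = -2.5874

step 1: x_pred=2.6026  r=3.1674  x^+=4.3162  v^+=1.4913  a^+=-0.1258
step 2: x_pred=5.7582  r=-7.3682  x^+=1.7720  v^+=-0.3428  a^+=-0.4147
step 3: x_pred=1.2142  r=1.3558  x^+=1.9477  v^+=-0.4476  a^+=-0.3616
step 4: x_pred=1.3112  r=-5.0912  x^+=-1.4431  v^+=-1.9923  a^+=-0.5612
step 5: x_pred=-3.7416  r=-0.0484  x^+=-3.7678  v^+=-2.5703  a^+=-0.5631
step 6: x_pred=-6.6510  r=2.3810  x^+=-5.3629  v^+=-2.5874  a^+=-0.4697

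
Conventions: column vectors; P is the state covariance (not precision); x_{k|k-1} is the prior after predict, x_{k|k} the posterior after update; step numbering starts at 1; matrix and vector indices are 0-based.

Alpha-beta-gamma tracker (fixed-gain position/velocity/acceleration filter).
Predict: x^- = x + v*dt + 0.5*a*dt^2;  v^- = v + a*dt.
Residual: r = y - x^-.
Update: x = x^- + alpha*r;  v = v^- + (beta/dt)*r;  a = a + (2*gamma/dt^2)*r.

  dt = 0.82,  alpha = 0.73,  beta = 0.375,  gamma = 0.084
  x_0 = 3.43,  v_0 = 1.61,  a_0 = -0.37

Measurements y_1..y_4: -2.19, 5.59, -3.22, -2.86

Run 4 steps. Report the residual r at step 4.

step 1: x_pred=4.6258  r=-6.8158  x^+=-0.3497  v^+=-1.8104  a^+=-2.0729
step 2: x_pred=-2.5312  r=8.1212  x^+=3.3973  v^+=0.2038  a^+=-0.0439
step 3: x_pred=3.5496  r=-6.7696  x^+=-1.3922  v^+=-2.9281  a^+=-1.7353
step 4: x_pred=-4.3766  r=1.5166  x^+=-3.2695  v^+=-3.6574  a^+=-1.3563

resid = 1.5166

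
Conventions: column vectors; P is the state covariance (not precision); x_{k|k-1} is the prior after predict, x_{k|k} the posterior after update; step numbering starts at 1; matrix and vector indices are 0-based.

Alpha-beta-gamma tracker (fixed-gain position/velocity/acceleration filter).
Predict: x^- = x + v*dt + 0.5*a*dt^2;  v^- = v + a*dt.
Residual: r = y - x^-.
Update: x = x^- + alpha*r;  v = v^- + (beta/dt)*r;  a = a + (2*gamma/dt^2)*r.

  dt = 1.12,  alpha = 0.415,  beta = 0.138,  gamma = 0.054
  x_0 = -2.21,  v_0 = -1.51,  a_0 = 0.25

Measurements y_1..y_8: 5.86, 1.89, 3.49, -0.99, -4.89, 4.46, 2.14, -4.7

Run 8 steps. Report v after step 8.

v_post = -1.6480

step 1: x_pred=-3.7444  r=9.6044  x^+=0.2414  v^+=-0.0466  a^+=1.0769
step 2: x_pred=0.8647  r=1.0253  x^+=1.2902  v^+=1.2859  a^+=1.1652
step 3: x_pred=3.4612  r=0.0288  x^+=3.4731  v^+=2.5944  a^+=1.1677
step 4: x_pred=7.1113  r=-8.1013  x^+=3.7492  v^+=2.9040  a^+=0.4702
step 5: x_pred=7.2967  r=-12.1867  x^+=2.2392  v^+=1.9291  a^+=-0.5791
step 6: x_pred=4.0366  r=0.4234  x^+=4.2123  v^+=1.3327  a^+=-0.5426
step 7: x_pred=5.3646  r=-3.2246  x^+=4.0264  v^+=0.3277  a^+=-0.8202
step 8: x_pred=3.8789  r=-8.5789  x^+=0.3187  v^+=-1.6480  a^+=-1.5588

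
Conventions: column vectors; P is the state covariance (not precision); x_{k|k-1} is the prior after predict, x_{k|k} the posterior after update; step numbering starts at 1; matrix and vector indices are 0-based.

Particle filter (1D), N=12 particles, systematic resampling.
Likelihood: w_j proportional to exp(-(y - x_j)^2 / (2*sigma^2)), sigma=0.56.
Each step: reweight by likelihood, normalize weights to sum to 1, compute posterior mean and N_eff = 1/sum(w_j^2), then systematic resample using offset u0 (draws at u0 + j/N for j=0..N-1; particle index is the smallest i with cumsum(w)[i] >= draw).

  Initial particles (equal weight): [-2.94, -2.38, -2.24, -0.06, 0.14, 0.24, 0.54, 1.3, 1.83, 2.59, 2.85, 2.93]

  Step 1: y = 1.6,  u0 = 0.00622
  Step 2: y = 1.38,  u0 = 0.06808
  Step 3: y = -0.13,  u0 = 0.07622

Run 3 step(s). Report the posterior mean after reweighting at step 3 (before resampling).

step 1: w=[0.0000, 0.0000, 0.0000, 0.0051, 0.0139, 0.0218, 0.0694, 0.3606, 0.3826, 0.0872, 0.0345, 0.0248]  mean=1.6102  Neff=3.4322  idx=[4, 6, 7, 7, 7, 7, 8, 8, 8, 8, 8, 9]
step 2: w=[0.0107, 0.0401, 0.1224, 0.1224, 0.1224, 0.1224, 0.0895, 0.0895, 0.0895, 0.0895, 0.0895, 0.0120]  mean=1.5098  Neff=9.8167  idx=[2, 2, 3, 4, 4, 5, 6, 7, 8, 9, 10, 10]
step 3: w=[0.1577, 0.1577, 0.1577, 0.1577, 0.1577, 0.1577, 0.0090, 0.0090, 0.0090, 0.0090, 0.0090, 0.0090]  mean=1.3286  Neff=6.6818  idx=[0, 1, 1, 2, 2, 3, 3, 4, 4, 5, 5, 11]

post_mean = 1.3286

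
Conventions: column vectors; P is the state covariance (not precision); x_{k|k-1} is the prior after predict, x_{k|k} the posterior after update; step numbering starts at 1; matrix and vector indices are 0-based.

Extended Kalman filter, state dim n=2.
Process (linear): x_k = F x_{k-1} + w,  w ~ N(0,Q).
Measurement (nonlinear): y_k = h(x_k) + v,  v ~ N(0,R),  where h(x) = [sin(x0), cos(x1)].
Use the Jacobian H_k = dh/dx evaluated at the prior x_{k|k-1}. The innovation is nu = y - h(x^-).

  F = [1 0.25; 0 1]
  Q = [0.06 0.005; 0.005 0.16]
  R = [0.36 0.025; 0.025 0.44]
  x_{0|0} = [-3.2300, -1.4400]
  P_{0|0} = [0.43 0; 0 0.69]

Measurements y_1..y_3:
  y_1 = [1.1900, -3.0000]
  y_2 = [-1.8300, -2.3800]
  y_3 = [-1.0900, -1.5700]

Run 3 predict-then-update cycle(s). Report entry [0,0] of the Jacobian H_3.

H_jac[0,0] = 0.8729

step 1: x^-=[-3.5900, -1.4400]  P^-=[0.5331 0.1775; 0.1775 0.8500]  H_jac=[-0.9011 0.0000; 0.0000 0.9915]  S=[0.7929 -0.1336; -0.1336 1.2755]  K=[-0.5931 0.0759; -0.0920 0.6511]  nu=[0.7565, -3.1304]  x^+=[-4.2761, -3.5477]  P^+=[0.2348 0.0187; 0.0187 0.2866]
step 2: x^-=[-5.1630, -3.5477]  P^-=[0.3221 0.0954; 0.0954 0.4466]  H_jac=[0.4356 0.0000; 0.0000 -0.3950]  S=[0.4211 0.0086; 0.0086 0.5097]  K=[0.3348 -0.0796; 0.1057 -0.3479]  nu=[-2.7302, -1.4613]  x^+=[-5.9608, -3.3279]  P^+=[0.2721 0.0674; 0.0674 0.3808]
step 3: x^-=[-6.7928, -3.3279]  P^-=[0.3897 0.1676; 0.1676 0.5408]  H_jac=[0.8729 0.0000; 0.0000 -0.1853]  S=[0.6569 -0.0021; -0.0021 0.4586]  K=[0.5176 -0.0653; 0.2221 -0.2175]  nu=[-0.6022, -0.5873]  x^+=[-7.0661, -3.3339]  P^+=[0.2116 0.0853; 0.0853 0.4866]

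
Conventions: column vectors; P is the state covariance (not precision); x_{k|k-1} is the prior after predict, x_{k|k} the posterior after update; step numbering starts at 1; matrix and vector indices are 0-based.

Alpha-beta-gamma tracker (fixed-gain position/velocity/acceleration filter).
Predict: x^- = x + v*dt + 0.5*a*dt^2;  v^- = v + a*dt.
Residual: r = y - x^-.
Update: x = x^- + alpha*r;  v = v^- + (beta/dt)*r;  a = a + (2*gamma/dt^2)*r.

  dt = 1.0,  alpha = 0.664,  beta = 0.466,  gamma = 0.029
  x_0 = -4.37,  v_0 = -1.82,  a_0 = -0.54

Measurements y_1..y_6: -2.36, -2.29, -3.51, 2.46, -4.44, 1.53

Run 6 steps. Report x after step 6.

x_post = -0.0019

step 1: x_pred=-6.4600  r=4.1000  x^+=-3.7376  v^+=-0.4494  a^+=-0.3022
step 2: x_pred=-4.3381  r=2.0481  x^+=-2.9782  v^+=0.2028  a^+=-0.1834
step 3: x_pred=-2.8671  r=-0.6429  x^+=-3.2940  v^+=-0.2802  a^+=-0.2207
step 4: x_pred=-3.6845  r=6.1445  x^+=0.3954  v^+=2.3624  a^+=0.1357
step 5: x_pred=2.8257  r=-7.2657  x^+=-1.9987  v^+=-0.8877  a^+=-0.2857
step 6: x_pred=-3.0293  r=4.5593  x^+=-0.0019  v^+=0.9512  a^+=-0.0213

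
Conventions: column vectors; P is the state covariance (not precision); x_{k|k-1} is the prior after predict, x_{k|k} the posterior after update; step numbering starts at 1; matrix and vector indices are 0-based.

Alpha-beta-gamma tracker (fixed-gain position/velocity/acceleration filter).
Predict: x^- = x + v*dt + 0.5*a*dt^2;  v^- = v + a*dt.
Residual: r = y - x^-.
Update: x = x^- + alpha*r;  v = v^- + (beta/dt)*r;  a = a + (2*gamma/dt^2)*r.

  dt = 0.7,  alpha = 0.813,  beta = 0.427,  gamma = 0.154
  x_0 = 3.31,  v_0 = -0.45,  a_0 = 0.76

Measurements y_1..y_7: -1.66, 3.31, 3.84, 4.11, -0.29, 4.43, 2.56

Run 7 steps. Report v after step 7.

step 1: x_pred=3.1812  r=-4.8412  x^+=-0.7547  v^+=-2.8711  a^+=-2.2830
step 2: x_pred=-3.3238  r=6.6338  x^+=2.0695  v^+=-0.4226  a^+=1.8868
step 3: x_pred=2.2359  r=1.6041  x^+=3.5400  v^+=1.8766  a^+=2.8951
step 4: x_pred=5.5630  r=-1.4530  x^+=4.3817  v^+=3.0169  a^+=1.9818
step 5: x_pred=6.9791  r=-7.2691  x^+=1.0693  v^+=-0.0300  a^+=-2.5873
step 6: x_pred=0.4144  r=4.0156  x^+=3.6791  v^+=0.6084  a^+=-0.0633
step 7: x_pred=4.0895  r=-1.5295  x^+=2.8460  v^+=-0.3689  a^+=-1.0246

v_post = -0.3689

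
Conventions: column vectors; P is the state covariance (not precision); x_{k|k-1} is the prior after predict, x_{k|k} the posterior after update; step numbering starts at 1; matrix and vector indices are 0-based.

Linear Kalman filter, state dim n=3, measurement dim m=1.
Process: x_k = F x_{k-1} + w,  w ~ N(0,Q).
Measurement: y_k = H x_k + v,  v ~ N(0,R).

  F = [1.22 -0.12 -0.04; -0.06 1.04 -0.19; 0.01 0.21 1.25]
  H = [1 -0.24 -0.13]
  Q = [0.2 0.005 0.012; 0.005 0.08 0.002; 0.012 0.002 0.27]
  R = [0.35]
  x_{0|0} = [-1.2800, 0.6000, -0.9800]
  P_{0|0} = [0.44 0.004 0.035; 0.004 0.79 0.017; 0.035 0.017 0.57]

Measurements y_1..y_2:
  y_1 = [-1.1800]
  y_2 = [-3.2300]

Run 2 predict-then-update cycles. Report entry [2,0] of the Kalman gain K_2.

K[2,0] = -0.1230

step 1: x^-=[-1.5944, 0.8870, -1.1118]  P^-=[0.8628 -0.1247 0.0206; -0.1247 0.9502 0.0576; 0.0206 0.0576 1.2053]  S=[1.3460]  K=[0.6612; -0.2677; -0.1114]  nu=[0.4827]  x^+=[-1.2752, 0.7578, -1.1656]  P^+=[0.2742 0.1135 0.1198; 0.1135 0.8538 0.0175; 0.1198 0.0175 1.1886]
step 2: x^-=[-1.6000, 1.0861, -1.3106]  P^-=[0.5776 0.0044 0.1431; 0.0044 1.0290 -0.0814; 0.1431 -0.0814 2.1776]  S=[0.9793]  K=[0.5698; -0.2368; -0.1230]  nu=[-1.5397]  x^+=[-2.4773, 1.4507, -1.1212]  P^+=[0.2597 0.1366 0.2117; 0.1366 0.9741 -0.1099; 0.2117 -0.1099 2.1628]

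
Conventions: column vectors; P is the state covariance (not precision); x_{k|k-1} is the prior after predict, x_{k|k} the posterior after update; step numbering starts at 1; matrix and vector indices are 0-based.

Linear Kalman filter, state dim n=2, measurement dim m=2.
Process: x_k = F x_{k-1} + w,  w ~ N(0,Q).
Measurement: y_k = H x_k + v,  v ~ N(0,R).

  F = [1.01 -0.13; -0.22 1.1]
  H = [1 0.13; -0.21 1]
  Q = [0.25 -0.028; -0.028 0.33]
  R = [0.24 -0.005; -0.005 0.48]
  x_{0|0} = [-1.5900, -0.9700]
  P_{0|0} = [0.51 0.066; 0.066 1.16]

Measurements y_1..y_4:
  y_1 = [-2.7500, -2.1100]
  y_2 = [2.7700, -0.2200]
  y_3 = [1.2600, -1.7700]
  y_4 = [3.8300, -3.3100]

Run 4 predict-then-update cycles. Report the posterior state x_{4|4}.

step 1: x^-=[-1.4798, -0.7172]  P^-=[0.7725 -0.2320; -0.2320 1.7263]  S=[0.9814 -0.1685; -0.1685 2.3378]  K=[0.7366 -0.1155; 0.1242 0.7682]  nu=[-1.1770, -1.7036]  x^+=[-2.1499, -2.1720]  P^+=[0.1801 -0.0213; -0.0213 0.3636]
step 2: x^-=[-1.8891, -1.9163]  P^-=[0.4455 -0.1443; -0.1443 0.7890]  S=[0.6613 -0.1364; -0.1364 1.3493]  K=[0.6219 -0.1134; 0.0634 0.6136]  nu=[4.9082, 1.2996]  x^+=[1.0159, -0.8076]  P^+=[0.1531 -0.0254; -0.0254 0.2889]
step 3: x^-=[1.1310, -1.1118]  P^-=[0.4178 -0.1323; -0.1323 0.6993]  S=[0.6352 -0.1305; -0.1305 1.2533]  K=[0.6076 -0.1123; 0.0552 0.5859]  nu=[0.2735, -0.4207]  x^+=[1.3444, -1.3432]  P^+=[0.1497 -0.0255; -0.0255 0.2756]
step 4: x^-=[1.5325, -1.7733]  P^-=[0.4141 -0.1297; -0.1297 0.6831]  S=[0.6319 -0.1293; -0.1293 1.2358]  K=[0.6057 -0.1119; 0.0540 0.5804]  nu=[2.5280, -1.2149]  x^+=[3.1997, -2.3418]  P^+=[0.1492 -0.0254; -0.0254 0.2730]

x_post = [3.1997, -2.3418]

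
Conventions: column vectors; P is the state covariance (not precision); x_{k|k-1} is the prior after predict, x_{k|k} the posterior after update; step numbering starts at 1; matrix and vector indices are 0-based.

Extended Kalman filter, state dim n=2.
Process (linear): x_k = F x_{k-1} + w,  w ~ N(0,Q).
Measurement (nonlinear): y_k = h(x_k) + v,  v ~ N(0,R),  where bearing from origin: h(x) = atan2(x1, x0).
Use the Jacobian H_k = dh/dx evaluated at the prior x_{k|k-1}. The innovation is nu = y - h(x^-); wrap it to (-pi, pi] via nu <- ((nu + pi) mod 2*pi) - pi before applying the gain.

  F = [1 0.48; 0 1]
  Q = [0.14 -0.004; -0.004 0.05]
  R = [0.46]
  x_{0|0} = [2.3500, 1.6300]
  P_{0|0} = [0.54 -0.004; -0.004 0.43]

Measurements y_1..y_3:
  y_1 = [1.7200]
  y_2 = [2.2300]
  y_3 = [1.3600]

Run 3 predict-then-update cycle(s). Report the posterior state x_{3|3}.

x_post = [4.7326, 2.2003]

step 1: x^-=[3.1324, 1.6300]  P^-=[0.7752 0.1984; 0.1984 0.4800]  H_jac=[-0.1307 0.2512]  S=[0.4905]  K=[-0.1050; 0.1930]  nu=[1.2402]  x^+=[3.0022, 1.8693]  P^+=[0.7698 0.2083; 0.2083 0.4617]
step 2: x^-=[3.8995, 1.8693]  P^-=[1.2162 0.4260; 0.4260 0.5117]  H_jac=[-0.1000 0.2085]  S=[0.4766]  K=[-0.0687; 0.1345]  nu=[1.7830]  x^+=[3.7769, 2.1092]  P^+=[1.2140 0.4304; 0.4304 0.5031]
step 3: x^-=[4.7894, 2.1092]  P^-=[1.8830 0.6679; 0.6679 0.5531]  H_jac=[-0.0770 0.1749]  S=[0.4701]  K=[-0.0600; 0.0963]  nu=[0.9452]  x^+=[4.7326, 2.2003]  P^+=[1.8813 0.6706; 0.6706 0.5487]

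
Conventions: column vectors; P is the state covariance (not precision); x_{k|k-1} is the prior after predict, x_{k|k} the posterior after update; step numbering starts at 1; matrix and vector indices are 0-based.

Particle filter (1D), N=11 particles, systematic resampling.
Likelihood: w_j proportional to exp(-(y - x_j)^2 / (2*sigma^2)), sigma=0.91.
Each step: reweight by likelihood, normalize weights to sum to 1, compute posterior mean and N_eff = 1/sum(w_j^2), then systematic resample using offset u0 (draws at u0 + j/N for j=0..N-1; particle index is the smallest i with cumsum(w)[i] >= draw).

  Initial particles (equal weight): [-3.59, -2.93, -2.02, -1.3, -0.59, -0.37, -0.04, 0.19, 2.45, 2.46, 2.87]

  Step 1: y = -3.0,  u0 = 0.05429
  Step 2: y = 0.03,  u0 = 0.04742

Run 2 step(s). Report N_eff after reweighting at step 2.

N_eff = 2.1332

step 1: w=[0.3124, 0.3843, 0.2158, 0.0673, 0.0116, 0.0059, 0.0019, 0.0008, 0.0000, 0.0000, 0.0000]  mean=-2.7796  Neff=3.3726  idx=[0, 0, 0, 1, 1, 1, 1, 1, 2, 2, 3]
step 2: w=[0.0007, 0.0007, 0.0007, 0.0095, 0.0095, 0.0095, 0.0095, 0.0095, 0.1497, 0.1497, 0.6508]  mean=-1.5981  Neff=2.1332  idx=[7, 8, 9, 9, 10, 10, 10, 10, 10, 10, 10]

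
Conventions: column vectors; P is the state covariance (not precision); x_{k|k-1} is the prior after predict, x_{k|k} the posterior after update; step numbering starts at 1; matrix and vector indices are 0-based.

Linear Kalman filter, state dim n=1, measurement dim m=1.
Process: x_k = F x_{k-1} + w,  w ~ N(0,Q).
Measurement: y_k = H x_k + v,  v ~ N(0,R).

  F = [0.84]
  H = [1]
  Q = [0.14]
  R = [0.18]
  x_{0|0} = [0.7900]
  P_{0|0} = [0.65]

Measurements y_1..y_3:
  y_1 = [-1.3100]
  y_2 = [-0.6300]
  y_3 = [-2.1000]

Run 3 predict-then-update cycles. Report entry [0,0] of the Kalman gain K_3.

step 1: x^-=[0.6636]  P^-=[0.5986]  S=[0.7786]  K=[0.7688]  nu=[-1.9736]  x^+=[-0.8538]  P^+=[0.1384]
step 2: x^-=[-0.7172]  P^-=[0.2376]  S=[0.4176]  K=[0.5690]  nu=[0.0872]  x^+=[-0.6676]  P^+=[0.1024]
step 3: x^-=[-0.5608]  P^-=[0.2123]  S=[0.3923]  K=[0.5411]  nu=[-1.5392]  x^+=[-1.3937]  P^+=[0.0974]

K[0,0] = 0.5411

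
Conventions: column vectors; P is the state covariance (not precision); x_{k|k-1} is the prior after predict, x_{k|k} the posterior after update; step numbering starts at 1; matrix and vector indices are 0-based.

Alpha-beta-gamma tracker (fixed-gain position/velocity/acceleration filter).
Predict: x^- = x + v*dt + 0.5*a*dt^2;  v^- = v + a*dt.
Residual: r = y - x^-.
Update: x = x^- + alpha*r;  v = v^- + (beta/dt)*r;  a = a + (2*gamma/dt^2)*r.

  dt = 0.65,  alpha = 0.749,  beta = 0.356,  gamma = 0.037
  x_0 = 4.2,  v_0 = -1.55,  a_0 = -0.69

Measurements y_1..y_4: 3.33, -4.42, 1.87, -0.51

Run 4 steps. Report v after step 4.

v_post = -1.5318

step 1: x_pred=3.0467  r=0.2833  x^+=3.2589  v^+=-1.8434  a^+=-0.6404
step 2: x_pred=1.9254  r=-6.3454  x^+=-2.8273  v^+=-5.7350  a^+=-1.7518
step 3: x_pred=-6.9251  r=8.7951  x^+=-0.3376  v^+=-2.0566  a^+=-0.2113
step 4: x_pred=-1.7190  r=1.2090  x^+=-0.8135  v^+=-1.5318  a^+=0.0004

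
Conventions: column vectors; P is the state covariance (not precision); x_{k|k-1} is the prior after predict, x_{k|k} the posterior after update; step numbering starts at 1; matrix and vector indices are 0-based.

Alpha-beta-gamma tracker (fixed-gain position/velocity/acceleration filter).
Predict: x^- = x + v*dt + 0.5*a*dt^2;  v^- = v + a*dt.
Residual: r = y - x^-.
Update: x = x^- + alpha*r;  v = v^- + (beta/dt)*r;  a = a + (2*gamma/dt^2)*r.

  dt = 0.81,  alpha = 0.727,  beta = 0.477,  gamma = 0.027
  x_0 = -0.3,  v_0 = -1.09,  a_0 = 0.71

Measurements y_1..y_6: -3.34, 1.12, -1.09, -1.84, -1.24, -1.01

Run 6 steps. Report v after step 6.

v_post = 0.5997

step 1: x_pred=-0.9500  r=-2.3900  x^+=-2.6875  v^+=-1.9224  a^+=0.5133
step 2: x_pred=-4.0762  r=5.1962  x^+=-0.2986  v^+=1.5534  a^+=0.9410
step 3: x_pred=1.2684  r=-2.3584  x^+=-0.4462  v^+=0.9268  a^+=0.7469
step 4: x_pred=0.5495  r=-2.3895  x^+=-1.1877  v^+=0.1246  a^+=0.5502
step 5: x_pred=-0.9063  r=-0.3337  x^+=-1.1489  v^+=0.3737  a^+=0.5227
step 6: x_pred=-0.6747  r=-0.3353  x^+=-0.9185  v^+=0.5997  a^+=0.4951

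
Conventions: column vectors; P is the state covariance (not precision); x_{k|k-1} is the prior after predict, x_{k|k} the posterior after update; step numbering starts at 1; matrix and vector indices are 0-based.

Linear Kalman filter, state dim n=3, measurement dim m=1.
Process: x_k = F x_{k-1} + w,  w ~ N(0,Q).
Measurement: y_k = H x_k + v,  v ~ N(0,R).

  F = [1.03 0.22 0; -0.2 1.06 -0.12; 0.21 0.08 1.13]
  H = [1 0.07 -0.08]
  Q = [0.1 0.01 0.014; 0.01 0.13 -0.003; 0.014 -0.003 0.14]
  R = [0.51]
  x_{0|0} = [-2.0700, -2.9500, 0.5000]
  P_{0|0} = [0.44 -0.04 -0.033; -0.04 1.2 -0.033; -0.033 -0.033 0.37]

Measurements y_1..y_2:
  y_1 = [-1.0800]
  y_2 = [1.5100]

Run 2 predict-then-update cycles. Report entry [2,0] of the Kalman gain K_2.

K[2,0] = 0.0920

step 1: x^-=[-2.7811, -2.7730, -0.1057]  P^-=[0.6067 0.1622 0.0785; 0.1622 1.5250 -0.0091; 0.0785 -0.0091 0.6166]  S=[1.1384]  K=[0.5374; 0.2369; 0.0251]  nu=[1.8868]  x^+=[-1.7671, -2.3260, -0.0583]  P^+=[0.2779 0.0173 0.0632; 0.0173 1.4611 -0.0158; 0.0632 -0.0158 0.6158]
step 2: x^-=[-2.3318, -2.1051, -0.6231]  P^-=[0.4734 0.3042 0.1716; 0.3042 1.7914 -0.0054; 0.1716 -0.0054 0.9757]  S=[1.0136]  K=[0.4745; 0.4243; 0.0920]  nu=[3.9393]  x^+=[-0.4626, -0.4339, -0.2608]  P^+=[0.2452 0.1001 0.1274; 0.1001 1.6090 -0.0450; 0.1274 -0.0450 0.9671]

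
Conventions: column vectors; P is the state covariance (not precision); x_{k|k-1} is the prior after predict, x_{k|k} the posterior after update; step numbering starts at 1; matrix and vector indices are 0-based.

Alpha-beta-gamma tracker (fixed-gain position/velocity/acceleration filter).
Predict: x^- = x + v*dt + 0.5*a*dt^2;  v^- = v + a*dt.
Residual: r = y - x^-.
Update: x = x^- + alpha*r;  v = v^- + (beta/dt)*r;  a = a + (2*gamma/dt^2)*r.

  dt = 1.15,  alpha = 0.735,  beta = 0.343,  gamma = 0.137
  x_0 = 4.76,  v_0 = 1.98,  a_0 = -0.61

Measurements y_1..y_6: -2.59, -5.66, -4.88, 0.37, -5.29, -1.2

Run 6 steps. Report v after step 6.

step 1: x_pred=6.6336  r=-9.2236  x^+=-0.1457  v^+=-1.4726  a^+=-2.5210
step 2: x_pred=-3.5062  r=-2.1538  x^+=-5.0892  v^+=-5.0141  a^+=-2.9672
step 3: x_pred=-12.8175  r=7.9375  x^+=-6.9834  v^+=-6.0589  a^+=-1.3227
step 4: x_pred=-14.8259  r=15.1959  x^+=-3.6569  v^+=-3.0477  a^+=1.8256
step 5: x_pred=-5.9546  r=0.6646  x^+=-5.4661  v^+=-0.7500  a^+=1.9633
step 6: x_pred=-5.0304  r=3.8304  x^+=-2.2151  v^+=2.6502  a^+=2.7569

v_post = 2.6502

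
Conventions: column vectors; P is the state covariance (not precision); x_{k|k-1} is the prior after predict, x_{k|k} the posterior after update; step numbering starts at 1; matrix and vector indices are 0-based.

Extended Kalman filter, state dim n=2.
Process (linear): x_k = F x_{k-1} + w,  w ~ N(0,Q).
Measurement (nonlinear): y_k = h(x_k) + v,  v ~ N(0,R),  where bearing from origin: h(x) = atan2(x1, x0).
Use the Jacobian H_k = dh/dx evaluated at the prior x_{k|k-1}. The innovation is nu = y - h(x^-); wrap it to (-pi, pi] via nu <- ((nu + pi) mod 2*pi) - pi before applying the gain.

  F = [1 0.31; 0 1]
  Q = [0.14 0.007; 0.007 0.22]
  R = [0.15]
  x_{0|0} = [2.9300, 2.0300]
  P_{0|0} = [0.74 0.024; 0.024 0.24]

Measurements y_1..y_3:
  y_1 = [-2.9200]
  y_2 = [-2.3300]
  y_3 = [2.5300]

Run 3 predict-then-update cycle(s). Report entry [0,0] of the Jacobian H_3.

step 1: x^-=[3.5593, 2.0300]  P^-=[0.9179 0.1054; 0.1054 0.4600]  H_jac=[-0.1209 0.2120]  S=[0.1787]  K=[-0.4961; 0.4744]  nu=[2.8449]  x^+=[2.1480, 3.3797]  P^+=[0.8740 0.1475; 0.1475 0.4198]
step 2: x^-=[3.1957, 3.3797]  P^-=[1.1457 0.2846; 0.2846 0.6398]  H_jac=[-0.1562 0.1477]  S=[0.1788]  K=[-0.7660; 0.2799]  nu=[3.1398]  x^+=[0.7907, 4.2586]  P^+=[1.0408 0.3229; 0.3229 0.6258]
step 3: x^-=[2.1109, 4.2586]  P^-=[1.4412 0.5239; 0.5239 0.8458]  H_jac=[-0.1885 0.0934]  S=[0.1901]  K=[-1.1713; -0.1038]  nu=[1.4194]  x^+=[0.4483, 4.1113]  P^+=[1.1803 0.5008; 0.5008 0.8437]

H_jac[0,0] = -0.1885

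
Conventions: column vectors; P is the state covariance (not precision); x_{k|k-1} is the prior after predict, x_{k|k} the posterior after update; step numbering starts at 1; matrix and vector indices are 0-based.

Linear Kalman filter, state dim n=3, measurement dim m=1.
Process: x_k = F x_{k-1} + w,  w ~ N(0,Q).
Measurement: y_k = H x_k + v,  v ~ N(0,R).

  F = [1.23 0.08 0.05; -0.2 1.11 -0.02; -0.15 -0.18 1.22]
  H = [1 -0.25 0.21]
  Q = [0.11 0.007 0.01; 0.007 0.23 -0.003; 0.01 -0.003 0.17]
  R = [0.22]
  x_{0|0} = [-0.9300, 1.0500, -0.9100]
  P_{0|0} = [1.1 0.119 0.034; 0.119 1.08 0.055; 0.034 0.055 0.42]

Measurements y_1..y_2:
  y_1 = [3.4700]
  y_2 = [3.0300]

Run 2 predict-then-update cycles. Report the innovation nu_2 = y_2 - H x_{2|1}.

innov = [-0.6080]

step 1: x^-=[-1.1054, 1.3697, -1.1597]  P^-=[1.8102 -0.0058 -0.1550; -0.0058 1.5498 -0.1451; -0.1550 -0.1451 0.8247]  S=[2.1164]  K=[0.8406; -0.2002; 0.0257]  nu=[5.1614]  x^+=[3.2333, 0.3365, -1.0269]  P^+=[0.3147 0.3504 -0.2008; 0.3504 1.4650 -0.1342; -0.2008 -0.1342 0.8233]
step 2: x^-=[3.9525, -0.2526, -1.7984]  P^-=[0.6407 0.5314 -0.4124; 0.5314 1.8967 -0.4859; -0.4124 -0.4859 1.6013]  S=[0.6620]  K=[0.6364; -0.0678; 0.0685]  nu=[-0.6080]  x^+=[3.5656, -0.2114, -1.8401]  P^+=[0.3726 0.5599 -0.4412; 0.5599 1.8937 -0.4828; -0.4412 -0.4828 1.5982]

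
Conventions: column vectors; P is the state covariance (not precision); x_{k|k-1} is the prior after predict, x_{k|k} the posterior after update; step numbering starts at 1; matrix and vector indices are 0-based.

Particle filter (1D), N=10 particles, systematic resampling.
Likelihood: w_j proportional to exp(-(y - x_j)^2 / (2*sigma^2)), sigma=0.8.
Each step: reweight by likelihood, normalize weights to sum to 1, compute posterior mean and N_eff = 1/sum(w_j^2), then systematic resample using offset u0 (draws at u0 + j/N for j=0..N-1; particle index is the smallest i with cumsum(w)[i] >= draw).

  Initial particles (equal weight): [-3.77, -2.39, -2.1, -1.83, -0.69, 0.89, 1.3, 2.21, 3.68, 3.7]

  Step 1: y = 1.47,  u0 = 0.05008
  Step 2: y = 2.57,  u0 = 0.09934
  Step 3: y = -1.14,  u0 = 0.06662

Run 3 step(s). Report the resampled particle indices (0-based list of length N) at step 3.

step 1: w=[0.0000, 0.0000, 0.0000, 0.0001, 0.0106, 0.3116, 0.3962, 0.2642, 0.0089, 0.0083]  mean=1.4325  Neff=3.0848  idx=[5, 5, 5, 6, 6, 6, 6, 7, 7, 7]
step 2: w=[0.0264, 0.0264, 0.0264, 0.0679, 0.0679, 0.0679, 0.0679, 0.2164, 0.2164, 0.2164]  mean=1.8583  Neff=6.2110  idx=[3, 4, 6, 7, 7, 8, 8, 9, 9, 9]
step 3: w=[0.3211, 0.3211, 0.3211, 0.0052, 0.0052, 0.0052, 0.0052, 0.0052, 0.0052, 0.0052]  mean=1.3334  Neff=3.2306  idx=[0, 0, 0, 1, 1, 1, 2, 2, 2, 3]

resampled_idx = [0, 0, 0, 1, 1, 1, 2, 2, 2, 3]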